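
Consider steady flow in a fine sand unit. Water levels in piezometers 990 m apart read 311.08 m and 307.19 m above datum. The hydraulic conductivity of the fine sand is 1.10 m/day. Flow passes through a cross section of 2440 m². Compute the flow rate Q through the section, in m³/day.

10.5

Hydraulic gradient i = (311.08 − 307.19) / 990 = 3.89 / 990 = 0.003929.
Darcy's law: Q = K · A · i = 1.100 × 2440 × 0.003929 = 10.55 m³/day.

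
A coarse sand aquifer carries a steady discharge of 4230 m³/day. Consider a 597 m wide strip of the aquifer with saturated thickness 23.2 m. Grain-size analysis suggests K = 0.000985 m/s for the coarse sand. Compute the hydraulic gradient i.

Convert K: 0.000985 m/s × 86400 = 85.10 m/day.
Cross-sectional area A = 597 × 23.2 = 13850 m².
From Q = K·A·i, i = Q / (K·A) = 4230 / (85.10 × 13850) = 0.003589.

0.00359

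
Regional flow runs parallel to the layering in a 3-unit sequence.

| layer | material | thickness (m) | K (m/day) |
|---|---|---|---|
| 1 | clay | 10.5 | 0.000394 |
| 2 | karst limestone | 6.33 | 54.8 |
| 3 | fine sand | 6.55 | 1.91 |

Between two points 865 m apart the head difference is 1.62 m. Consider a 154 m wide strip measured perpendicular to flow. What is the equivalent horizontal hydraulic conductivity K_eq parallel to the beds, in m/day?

15.4

Flow is parallel to layering, so each bed carries its own Darcy discharge and the transmissivities add.
Σ(K_i·b_i) = 0.000394×10.5 + 54.8×6.33 + 1.91×6.55 = 359.4 m²/day.
Total thickness b = 23.38 m, so K_eq = Σ(K_i·b_i)/b = 15.37 m/day.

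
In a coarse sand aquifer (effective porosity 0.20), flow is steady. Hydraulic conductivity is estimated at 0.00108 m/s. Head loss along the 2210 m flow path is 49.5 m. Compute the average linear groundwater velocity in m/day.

Convert K: 0.00108 m/s × 86400 = 93.31 m/day.
Hydraulic gradient i = Δh / L = 49.5 / 2210 = 0.02240.
Darcy flux q = K · i = 93.31 × 0.02240 = 2.090 m/day.
Seepage velocity v = q / n_e = 2.090 / 0.20 = 10.45 m/day.

10.5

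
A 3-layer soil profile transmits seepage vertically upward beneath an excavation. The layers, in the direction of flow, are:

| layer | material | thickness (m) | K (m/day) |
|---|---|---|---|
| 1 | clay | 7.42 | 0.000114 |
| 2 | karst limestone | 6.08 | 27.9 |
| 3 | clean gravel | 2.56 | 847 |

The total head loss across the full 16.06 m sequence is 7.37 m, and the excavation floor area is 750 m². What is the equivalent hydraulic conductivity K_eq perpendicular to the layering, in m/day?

Flow is perpendicular to layering, so the layers act in series and the equivalent K is the thickness-weighted harmonic mean.
Total thickness L = 7.42 + 6.08 + 2.56 = 16.06 m.
Σ(b_i/K_i) = 7.42/0.000114 + 6.08/27.9 + 2.56/847 = 65088 d.
K_eq = L / Σ(b_i/K_i) = 16.06 / 65088 = 0.0002467 m/day.

0.000247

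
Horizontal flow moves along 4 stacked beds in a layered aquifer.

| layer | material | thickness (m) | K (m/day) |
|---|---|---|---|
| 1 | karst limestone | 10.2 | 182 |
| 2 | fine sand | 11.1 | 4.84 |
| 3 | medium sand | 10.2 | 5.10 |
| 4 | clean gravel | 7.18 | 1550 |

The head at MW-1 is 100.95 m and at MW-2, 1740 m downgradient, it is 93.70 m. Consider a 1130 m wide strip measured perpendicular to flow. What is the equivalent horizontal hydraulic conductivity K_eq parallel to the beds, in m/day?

338

Flow is parallel to layering, so each bed carries its own Darcy discharge and the transmissivities add.
Σ(K_i·b_i) = 182×10.2 + 4.84×11.1 + 5.10×10.2 + 1550×7.18 = 13091 m²/day.
Total thickness b = 38.68 m, so K_eq = Σ(K_i·b_i)/b = 338.4 m/day.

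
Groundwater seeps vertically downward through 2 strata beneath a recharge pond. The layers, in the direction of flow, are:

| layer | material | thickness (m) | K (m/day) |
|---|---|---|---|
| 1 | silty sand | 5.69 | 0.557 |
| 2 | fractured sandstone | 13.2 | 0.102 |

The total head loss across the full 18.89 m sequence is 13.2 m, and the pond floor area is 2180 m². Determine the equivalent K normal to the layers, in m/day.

0.135

Flow is perpendicular to layering, so the layers act in series and the equivalent K is the thickness-weighted harmonic mean.
Total thickness L = 5.69 + 13.2 = 18.89 m.
Σ(b_i/K_i) = 5.69/0.557 + 13.2/0.102 = 139.6 d.
K_eq = L / Σ(b_i/K_i) = 18.89 / 139.6 = 0.1353 m/day.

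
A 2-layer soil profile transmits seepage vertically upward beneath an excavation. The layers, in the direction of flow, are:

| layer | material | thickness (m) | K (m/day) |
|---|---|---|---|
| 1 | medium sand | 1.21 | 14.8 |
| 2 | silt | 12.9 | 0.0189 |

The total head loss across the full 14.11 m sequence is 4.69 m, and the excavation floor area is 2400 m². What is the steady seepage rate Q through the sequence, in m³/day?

16.5

Flow is perpendicular to layering, so the layers act in series and the equivalent K is the thickness-weighted harmonic mean.
Total thickness L = 1.21 + 12.9 = 14.11 m.
Σ(b_i/K_i) = 1.21/14.8 + 12.9/0.0189 = 682.6 d.
K_eq = L / Σ(b_i/K_i) = 14.11 / 682.6 = 0.02067 m/day.
Q = K_eq · A · (Δh/L) = 0.02067 × 2400 × (4.69/14.11) = 16.49 m³/day.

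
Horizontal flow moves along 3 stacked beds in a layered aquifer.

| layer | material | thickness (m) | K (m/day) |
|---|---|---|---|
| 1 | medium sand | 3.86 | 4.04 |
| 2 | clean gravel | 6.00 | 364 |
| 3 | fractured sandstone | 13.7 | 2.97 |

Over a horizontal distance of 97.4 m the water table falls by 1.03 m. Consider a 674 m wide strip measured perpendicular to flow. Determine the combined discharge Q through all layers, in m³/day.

16000

Flow is parallel to layering, so each bed carries its own Darcy discharge and the transmissivities add.
Σ(K_i·b_i) = 4.04×3.86 + 364×6.00 + 2.97×13.7 = 2240 m²/day.
Hydraulic gradient i = Δh / L = 1.03 / 97.4 = 0.01057.
Q = Σ(K_i·b_i) · W · i = 2240 × 674 × 0.01057 = 15968 m³/day.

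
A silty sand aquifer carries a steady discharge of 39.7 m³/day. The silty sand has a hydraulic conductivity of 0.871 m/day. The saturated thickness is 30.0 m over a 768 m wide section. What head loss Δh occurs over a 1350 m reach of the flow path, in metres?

Cross-sectional area A = 768 × 30.0 = 23040 m².
From Q = K·A·i, i = Q / (K·A) = 39.7 / (0.8710 × 23040) = 0.001978.
Head loss Δh = i · L = 0.001978 × 1350 = 2.671 m.

2.67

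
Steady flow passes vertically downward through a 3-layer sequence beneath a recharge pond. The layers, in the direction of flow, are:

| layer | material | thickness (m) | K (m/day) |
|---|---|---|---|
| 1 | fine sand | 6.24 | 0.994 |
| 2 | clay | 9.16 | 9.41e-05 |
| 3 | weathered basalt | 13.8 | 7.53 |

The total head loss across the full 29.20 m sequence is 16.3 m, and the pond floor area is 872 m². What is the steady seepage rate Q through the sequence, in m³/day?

Flow is perpendicular to layering, so the layers act in series and the equivalent K is the thickness-weighted harmonic mean.
Total thickness L = 6.24 + 9.16 + 13.8 = 29.20 m.
Σ(b_i/K_i) = 6.24/0.994 + 9.16/9.41e-05 + 13.8/7.53 = 97351 d.
K_eq = L / Σ(b_i/K_i) = 29.20 / 97351 = 0.0002999 m/day.
Q = K_eq · A · (Δh/L) = 0.0002999 × 872 × (16.3/29.20) = 0.1460 m³/day.

0.146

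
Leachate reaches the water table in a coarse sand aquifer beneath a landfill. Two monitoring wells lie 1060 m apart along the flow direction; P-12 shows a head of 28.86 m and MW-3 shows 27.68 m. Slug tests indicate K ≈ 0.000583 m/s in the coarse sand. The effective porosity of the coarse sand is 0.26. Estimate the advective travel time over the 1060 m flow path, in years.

Convert K: 0.000583 m/s × 86400 = 50.37 m/day.
Hydraulic gradient i = (28.86 − 27.68) / 1060 = 1.18 / 1060 = 0.001113.
Darcy flux q = K · i = 50.37 × 0.001113 = 0.05607 m/day.
Seepage velocity v = q / n_e = 0.05607 / 0.26 = 0.2157 m/day.
Travel time t = L / v = 1060 / 0.2157 = 4915 days = 13.46 years.

13.5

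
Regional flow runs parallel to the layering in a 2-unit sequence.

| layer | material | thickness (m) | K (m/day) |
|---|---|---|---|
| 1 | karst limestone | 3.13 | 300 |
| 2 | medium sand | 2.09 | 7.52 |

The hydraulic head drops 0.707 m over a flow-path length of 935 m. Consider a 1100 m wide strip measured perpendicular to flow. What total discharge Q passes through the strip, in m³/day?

794

Flow is parallel to layering, so each bed carries its own Darcy discharge and the transmissivities add.
Σ(K_i·b_i) = 300×3.13 + 7.52×2.09 = 954.7 m²/day.
Hydraulic gradient i = Δh / L = 0.707 / 935 = 0.0007561.
Q = Σ(K_i·b_i) · W · i = 954.7 × 1100 × 0.0007561 = 794.1 m³/day.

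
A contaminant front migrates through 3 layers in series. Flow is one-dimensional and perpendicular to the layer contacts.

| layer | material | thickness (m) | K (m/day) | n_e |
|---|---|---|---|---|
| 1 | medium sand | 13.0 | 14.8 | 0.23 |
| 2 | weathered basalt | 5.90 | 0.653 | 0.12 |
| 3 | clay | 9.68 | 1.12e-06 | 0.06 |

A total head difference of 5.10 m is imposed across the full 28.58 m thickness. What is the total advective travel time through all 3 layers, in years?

With flow normal to the layers, continuity requires the same specific discharge q through every layer.
Σ(b_i/K_i) = 13.0/14.8 + 5.90/0.653 + 9.68/1.12e-06 = 8.643e+06 d.
q = Δh / Σ(b_i/K_i) = 5.10 / 8.643e+06 = 5.901e-07 m/day.
In each layer the seepage velocity is v_i = q/n_i, so the layer transit time is t_i = b_i·n_i / q:
  layer 1 (medium sand): t_1 = 13.0 × 0.23 / 5.901e-07 = 5.067e+06 d
  layer 2 (weathered basalt): t_2 = 5.90 × 0.12 / 5.901e-07 = 1.200e+06 d
  layer 3 (clay): t_3 = 9.68 × 0.06 / 5.901e-07 = 9.843e+05 d
Total t = Σ t_i = 7.251e+06 days = 19853 years.

19900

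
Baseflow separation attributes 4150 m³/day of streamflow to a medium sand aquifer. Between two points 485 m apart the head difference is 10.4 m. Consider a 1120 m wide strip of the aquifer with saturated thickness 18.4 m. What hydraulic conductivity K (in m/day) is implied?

9.39

Cross-sectional area A = 1120 × 18.4 = 20608 m².
Hydraulic gradient i = Δh / L = 10.4 / 485 = 0.02144.
From Q = K·A·i, K = Q / (A·i) = 4150 / (20608 × 0.02144) = 9.391 m/day.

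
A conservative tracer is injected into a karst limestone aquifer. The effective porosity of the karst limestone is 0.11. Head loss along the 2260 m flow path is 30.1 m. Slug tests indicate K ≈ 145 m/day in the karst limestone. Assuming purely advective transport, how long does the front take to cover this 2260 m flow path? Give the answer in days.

Hydraulic gradient i = Δh / L = 30.1 / 2260 = 0.01332.
Darcy flux q = K · i = 145.0 × 0.01332 = 1.931 m/day.
Seepage velocity v = q / n_e = 1.931 / 0.11 = 17.56 m/day.
Travel time t = L / v = 2260 / 17.56 = 128.7 days.

129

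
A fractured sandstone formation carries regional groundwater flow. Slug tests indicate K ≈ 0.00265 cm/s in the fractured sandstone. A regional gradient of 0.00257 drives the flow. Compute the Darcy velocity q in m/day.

0.00588

Convert K: 0.00265 cm/s × 864 = 2.290 m/day.
Hydraulic gradient i = 0.00257.
Specific discharge q = K · i = 2.290 × 0.002570 = 0.005884 m/day.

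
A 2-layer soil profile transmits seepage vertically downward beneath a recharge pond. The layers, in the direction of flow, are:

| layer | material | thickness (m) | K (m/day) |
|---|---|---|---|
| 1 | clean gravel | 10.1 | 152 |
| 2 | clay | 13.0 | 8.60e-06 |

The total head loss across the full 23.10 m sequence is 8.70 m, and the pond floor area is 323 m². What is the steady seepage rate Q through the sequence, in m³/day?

0.00186

Flow is perpendicular to layering, so the layers act in series and the equivalent K is the thickness-weighted harmonic mean.
Total thickness L = 10.1 + 13.0 = 23.10 m.
Σ(b_i/K_i) = 10.1/152 + 13.0/8.60e-06 = 1.512e+06 d.
K_eq = L / Σ(b_i/K_i) = 23.10 / 1.512e+06 = 1.528e-05 m/day.
Q = K_eq · A · (Δh/L) = 1.528e-05 × 323 × (8.70/23.10) = 0.001859 m³/day.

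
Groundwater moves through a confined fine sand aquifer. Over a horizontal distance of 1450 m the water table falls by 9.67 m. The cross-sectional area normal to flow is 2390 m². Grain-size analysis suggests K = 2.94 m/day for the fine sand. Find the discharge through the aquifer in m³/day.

46.9

Hydraulic gradient i = Δh / L = 9.67 / 1450 = 0.006669.
Darcy's law: Q = K · A · i = 2.940 × 2390 × 0.006669 = 46.86 m³/day.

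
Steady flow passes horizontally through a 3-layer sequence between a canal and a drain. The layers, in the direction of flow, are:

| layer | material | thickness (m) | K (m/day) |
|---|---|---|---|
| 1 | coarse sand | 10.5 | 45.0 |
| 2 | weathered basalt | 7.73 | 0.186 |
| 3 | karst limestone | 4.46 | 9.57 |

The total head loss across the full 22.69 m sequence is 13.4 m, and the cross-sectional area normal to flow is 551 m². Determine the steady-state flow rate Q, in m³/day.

175

Flow is perpendicular to layering, so the layers act in series and the equivalent K is the thickness-weighted harmonic mean.
Total thickness L = 10.5 + 7.73 + 4.46 = 22.69 m.
Σ(b_i/K_i) = 10.5/45.0 + 7.73/0.186 + 4.46/9.57 = 42.26 d.
K_eq = L / Σ(b_i/K_i) = 22.69 / 42.26 = 0.5369 m/day.
Q = K_eq · A · (Δh/L) = 0.5369 × 551 × (13.4/22.69) = 174.7 m³/day.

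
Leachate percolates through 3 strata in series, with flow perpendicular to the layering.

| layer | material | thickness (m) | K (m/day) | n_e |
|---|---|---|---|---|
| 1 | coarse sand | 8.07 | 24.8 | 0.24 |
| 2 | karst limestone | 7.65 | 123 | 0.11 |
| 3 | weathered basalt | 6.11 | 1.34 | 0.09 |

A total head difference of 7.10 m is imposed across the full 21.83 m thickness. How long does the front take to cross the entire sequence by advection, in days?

2.32

With flow normal to the layers, continuity requires the same specific discharge q through every layer.
Σ(b_i/K_i) = 8.07/24.8 + 7.65/123 + 6.11/1.34 = 4.947 d.
q = Δh / Σ(b_i/K_i) = 7.10 / 4.947 = 1.435 m/day.
In each layer the seepage velocity is v_i = q/n_i, so the layer transit time is t_i = b_i·n_i / q:
  layer 1 (coarse sand): t_1 = 8.07 × 0.24 / 1.435 = 1.350 d
  layer 2 (karst limestone): t_2 = 7.65 × 0.11 / 1.435 = 0.5864 d
  layer 3 (weathered basalt): t_3 = 6.11 × 0.09 / 1.435 = 0.3832 d
Total t = Σ t_i = 2.319 days.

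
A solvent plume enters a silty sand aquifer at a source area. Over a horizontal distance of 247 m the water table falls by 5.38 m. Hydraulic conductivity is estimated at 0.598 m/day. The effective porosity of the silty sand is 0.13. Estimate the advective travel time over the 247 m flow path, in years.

Hydraulic gradient i = Δh / L = 5.38 / 247 = 0.02178.
Darcy flux q = K · i = 0.5980 × 0.02178 = 0.01303 m/day.
Seepage velocity v = q / n_e = 0.01303 / 0.13 = 0.1002 m/day.
Travel time t = L / v = 247 / 0.1002 = 2465 days = 6.749 years.

6.75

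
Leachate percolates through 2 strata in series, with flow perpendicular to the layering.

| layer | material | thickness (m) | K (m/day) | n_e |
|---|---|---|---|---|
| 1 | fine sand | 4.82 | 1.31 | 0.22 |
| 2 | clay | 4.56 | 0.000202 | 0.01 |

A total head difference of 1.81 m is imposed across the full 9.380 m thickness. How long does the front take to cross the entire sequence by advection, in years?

With flow normal to the layers, continuity requires the same specific discharge q through every layer.
Σ(b_i/K_i) = 4.82/1.31 + 4.56/0.000202 = 22578 d.
q = Δh / Σ(b_i/K_i) = 1.81 / 22578 = 8.017e-05 m/day.
In each layer the seepage velocity is v_i = q/n_i, so the layer transit time is t_i = b_i·n_i / q:
  layer 1 (fine sand): t_1 = 4.82 × 0.22 / 8.017e-05 = 13227 d
  layer 2 (clay): t_2 = 4.56 × 0.01 / 8.017e-05 = 568.8 d
Total t = Σ t_i = 13796 days = 37.77 years.

37.8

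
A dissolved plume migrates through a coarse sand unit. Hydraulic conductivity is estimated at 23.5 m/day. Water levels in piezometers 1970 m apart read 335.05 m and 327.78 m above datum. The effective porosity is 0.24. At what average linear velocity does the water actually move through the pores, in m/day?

0.361

Hydraulic gradient i = (335.05 − 327.78) / 1970 = 7.27 / 1970 = 0.003690.
Darcy flux q = K · i = 23.50 × 0.003690 = 0.08672 m/day.
Seepage velocity v = q / n_e = 0.08672 / 0.24 = 0.3613 m/day.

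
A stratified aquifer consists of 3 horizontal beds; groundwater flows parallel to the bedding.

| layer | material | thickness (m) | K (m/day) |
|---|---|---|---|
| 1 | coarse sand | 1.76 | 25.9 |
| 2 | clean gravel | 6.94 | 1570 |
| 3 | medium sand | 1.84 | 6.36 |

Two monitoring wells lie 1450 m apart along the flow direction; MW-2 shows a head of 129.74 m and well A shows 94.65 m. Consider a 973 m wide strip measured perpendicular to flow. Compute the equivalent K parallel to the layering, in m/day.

Flow is parallel to layering, so each bed carries its own Darcy discharge and the transmissivities add.
Σ(K_i·b_i) = 25.9×1.76 + 1570×6.94 + 6.36×1.84 = 10953 m²/day.
Total thickness b = 10.54 m, so K_eq = Σ(K_i·b_i)/b = 1039 m/day.

1040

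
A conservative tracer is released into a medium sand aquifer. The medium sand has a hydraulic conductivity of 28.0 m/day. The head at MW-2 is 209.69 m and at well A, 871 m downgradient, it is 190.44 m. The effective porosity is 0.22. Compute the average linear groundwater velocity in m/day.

Hydraulic gradient i = (209.69 − 190.44) / 871 = 19.25 / 871 = 0.02210.
Darcy flux q = K · i = 28.00 × 0.02210 = 0.6188 m/day.
Seepage velocity v = q / n_e = 0.6188 / 0.22 = 2.813 m/day.

2.81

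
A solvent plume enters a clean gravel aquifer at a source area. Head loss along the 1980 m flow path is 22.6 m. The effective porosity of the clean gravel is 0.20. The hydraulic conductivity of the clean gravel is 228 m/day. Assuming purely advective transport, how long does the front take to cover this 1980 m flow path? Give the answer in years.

0.417

Hydraulic gradient i = Δh / L = 22.6 / 1980 = 0.01141.
Darcy flux q = K · i = 228.0 × 0.01141 = 2.602 m/day.
Seepage velocity v = q / n_e = 2.602 / 0.20 = 13.01 m/day.
Travel time t = L / v = 1980 / 13.01 = 152.2 days = 0.4166 years.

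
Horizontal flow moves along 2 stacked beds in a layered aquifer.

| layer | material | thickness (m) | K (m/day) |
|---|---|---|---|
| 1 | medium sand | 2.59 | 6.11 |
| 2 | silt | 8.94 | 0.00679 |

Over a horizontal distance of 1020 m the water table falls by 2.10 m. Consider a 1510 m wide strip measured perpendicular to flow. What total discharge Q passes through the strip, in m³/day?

Flow is parallel to layering, so each bed carries its own Darcy discharge and the transmissivities add.
Σ(K_i·b_i) = 6.11×2.59 + 0.00679×8.94 = 15.89 m²/day.
Hydraulic gradient i = Δh / L = 2.10 / 1020 = 0.002059.
Q = Σ(K_i·b_i) · W · i = 15.89 × 1510 × 0.002059 = 49.39 m³/day.

49.4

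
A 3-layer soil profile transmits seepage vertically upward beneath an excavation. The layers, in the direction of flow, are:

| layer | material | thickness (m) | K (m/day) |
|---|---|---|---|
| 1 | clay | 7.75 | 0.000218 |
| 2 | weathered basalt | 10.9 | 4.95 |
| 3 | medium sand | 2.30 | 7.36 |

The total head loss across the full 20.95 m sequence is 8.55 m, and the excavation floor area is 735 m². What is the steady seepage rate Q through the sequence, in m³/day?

Flow is perpendicular to layering, so the layers act in series and the equivalent K is the thickness-weighted harmonic mean.
Total thickness L = 7.75 + 10.9 + 2.30 = 20.95 m.
Σ(b_i/K_i) = 7.75/0.000218 + 10.9/4.95 + 2.30/7.36 = 35553 d.
K_eq = L / Σ(b_i/K_i) = 20.95 / 35553 = 0.0005893 m/day.
Q = K_eq · A · (Δh/L) = 0.0005893 × 735 × (8.55/20.95) = 0.1768 m³/day.

0.177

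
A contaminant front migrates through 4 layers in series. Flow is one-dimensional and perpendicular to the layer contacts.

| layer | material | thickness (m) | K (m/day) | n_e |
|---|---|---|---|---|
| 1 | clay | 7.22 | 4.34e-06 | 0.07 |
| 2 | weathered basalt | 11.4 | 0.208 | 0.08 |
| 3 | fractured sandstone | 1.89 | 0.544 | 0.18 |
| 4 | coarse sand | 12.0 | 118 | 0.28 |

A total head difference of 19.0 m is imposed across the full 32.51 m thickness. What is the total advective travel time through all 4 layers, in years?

With flow normal to the layers, continuity requires the same specific discharge q through every layer.
Σ(b_i/K_i) = 7.22/4.34e-06 + 11.4/0.208 + 1.89/0.544 + 12.0/118 = 1.664e+06 d.
q = Δh / Σ(b_i/K_i) = 19.0 / 1.664e+06 = 1.142e-05 m/day.
In each layer the seepage velocity is v_i = q/n_i, so the layer transit time is t_i = b_i·n_i / q:
  layer 1 (clay): t_1 = 7.22 × 0.07 / 1.142e-05 = 44253 d
  layer 2 (weathered basalt): t_2 = 11.4 × 0.08 / 1.142e-05 = 79855 d
  layer 3 (fractured sandstone): t_3 = 1.89 × 0.18 / 1.142e-05 = 29788 d
  layer 4 (coarse sand): t_4 = 12.0 × 0.28 / 1.142e-05 = 2.942e+05 d
Total t = Σ t_i = 4.481e+05 days = 1227 years.

1230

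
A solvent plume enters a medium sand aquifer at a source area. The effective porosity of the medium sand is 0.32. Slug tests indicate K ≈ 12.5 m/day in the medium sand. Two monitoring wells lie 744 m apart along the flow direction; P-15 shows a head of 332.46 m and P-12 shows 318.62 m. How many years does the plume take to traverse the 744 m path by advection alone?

2.80

Hydraulic gradient i = (332.46 − 318.62) / 744 = 13.84 / 744 = 0.01860.
Darcy flux q = K · i = 12.50 × 0.01860 = 0.2325 m/day.
Seepage velocity v = q / n_e = 0.2325 / 0.32 = 0.7266 m/day.
Travel time t = L / v = 744 / 0.7266 = 1024 days = 2.803 years.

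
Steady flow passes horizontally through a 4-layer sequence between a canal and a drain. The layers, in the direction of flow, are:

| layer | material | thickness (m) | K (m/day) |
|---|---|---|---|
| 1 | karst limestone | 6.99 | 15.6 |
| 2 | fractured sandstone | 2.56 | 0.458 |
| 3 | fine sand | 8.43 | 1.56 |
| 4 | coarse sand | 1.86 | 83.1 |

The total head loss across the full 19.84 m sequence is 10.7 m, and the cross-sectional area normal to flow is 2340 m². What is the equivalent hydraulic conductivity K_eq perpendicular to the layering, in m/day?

1.73

Flow is perpendicular to layering, so the layers act in series and the equivalent K is the thickness-weighted harmonic mean.
Total thickness L = 6.99 + 2.56 + 8.43 + 1.86 = 19.84 m.
Σ(b_i/K_i) = 6.99/15.6 + 2.56/0.458 + 8.43/1.56 + 1.86/83.1 = 11.46 d.
K_eq = L / Σ(b_i/K_i) = 19.84 / 11.46 = 1.731 m/day.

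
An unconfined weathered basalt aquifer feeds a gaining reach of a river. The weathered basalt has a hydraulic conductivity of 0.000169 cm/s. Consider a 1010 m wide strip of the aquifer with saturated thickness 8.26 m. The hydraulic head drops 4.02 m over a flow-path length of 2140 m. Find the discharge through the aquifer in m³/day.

2.29

Convert K: 0.000169 cm/s × 864 = 0.1460 m/day.
Cross-sectional area A = 1010 × 8.26 = 8343 m².
Hydraulic gradient i = Δh / L = 4.02 / 2140 = 0.001879.
Darcy's law: Q = K · A · i = 0.1460 × 8343 × 0.001879 = 2.288 m³/day.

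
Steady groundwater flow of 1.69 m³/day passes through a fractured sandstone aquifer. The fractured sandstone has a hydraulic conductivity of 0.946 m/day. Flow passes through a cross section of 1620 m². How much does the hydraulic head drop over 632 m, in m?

0.697

From Q = K·A·i, i = Q / (K·A) = 1.69 / (0.9460 × 1620) = 0.001103.
Head loss Δh = i · L = 0.001103 × 632 = 0.6969 m.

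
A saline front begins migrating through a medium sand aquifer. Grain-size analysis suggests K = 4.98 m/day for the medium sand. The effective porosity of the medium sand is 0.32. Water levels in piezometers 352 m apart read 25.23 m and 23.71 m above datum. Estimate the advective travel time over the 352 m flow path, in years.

14.3

Hydraulic gradient i = (25.23 − 23.71) / 352 = 1.52 / 352 = 0.004318.
Darcy flux q = K · i = 4.980 × 0.004318 = 0.02150 m/day.
Seepage velocity v = q / n_e = 0.02150 / 0.32 = 0.06720 m/day.
Travel time t = L / v = 352 / 0.06720 = 5238 days = 14.34 years.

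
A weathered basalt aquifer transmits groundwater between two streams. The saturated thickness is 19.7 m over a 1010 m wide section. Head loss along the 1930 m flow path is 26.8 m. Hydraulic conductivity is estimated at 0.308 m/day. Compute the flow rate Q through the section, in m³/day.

Cross-sectional area A = 1010 × 19.7 = 19897 m².
Hydraulic gradient i = Δh / L = 26.8 / 1930 = 0.01389.
Darcy's law: Q = K · A · i = 0.3080 × 19897 × 0.01389 = 85.10 m³/day.

85.1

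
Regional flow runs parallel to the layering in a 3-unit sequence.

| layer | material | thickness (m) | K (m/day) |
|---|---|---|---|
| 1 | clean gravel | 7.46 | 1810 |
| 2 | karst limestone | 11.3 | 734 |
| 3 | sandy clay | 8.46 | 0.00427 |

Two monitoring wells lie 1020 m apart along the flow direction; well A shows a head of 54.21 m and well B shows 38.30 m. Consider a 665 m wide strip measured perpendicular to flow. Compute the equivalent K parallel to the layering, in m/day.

Flow is parallel to layering, so each bed carries its own Darcy discharge and the transmissivities add.
Σ(K_i·b_i) = 1810×7.46 + 734×11.3 + 0.00427×8.46 = 21797 m²/day.
Total thickness b = 27.22 m, so K_eq = Σ(K_i·b_i)/b = 800.8 m/day.

801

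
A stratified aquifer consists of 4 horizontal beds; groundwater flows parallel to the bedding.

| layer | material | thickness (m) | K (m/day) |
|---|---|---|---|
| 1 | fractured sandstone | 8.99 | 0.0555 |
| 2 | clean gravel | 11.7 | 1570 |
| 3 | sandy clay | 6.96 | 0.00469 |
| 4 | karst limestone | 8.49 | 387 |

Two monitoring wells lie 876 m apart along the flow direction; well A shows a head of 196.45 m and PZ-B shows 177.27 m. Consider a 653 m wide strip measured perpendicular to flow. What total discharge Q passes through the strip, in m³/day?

310000

Flow is parallel to layering, so each bed carries its own Darcy discharge and the transmissivities add.
Σ(K_i·b_i) = 0.0555×8.99 + 1570×11.7 + 0.00469×6.96 + 387×8.49 = 21655 m²/day.
Hydraulic gradient i = (196.45 − 177.27) / 876 = 19.18 / 876 = 0.02189.
Q = Σ(K_i·b_i) · W · i = 21655 × 653 × 0.02189 = 3.096e+05 m³/day.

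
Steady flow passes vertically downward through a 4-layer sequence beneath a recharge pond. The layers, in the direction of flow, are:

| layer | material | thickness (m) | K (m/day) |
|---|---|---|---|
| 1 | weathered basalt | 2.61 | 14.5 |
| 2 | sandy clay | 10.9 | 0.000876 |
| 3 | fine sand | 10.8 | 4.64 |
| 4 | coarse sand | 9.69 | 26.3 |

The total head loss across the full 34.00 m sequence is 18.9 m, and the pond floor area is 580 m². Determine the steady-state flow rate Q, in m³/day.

0.881

Flow is perpendicular to layering, so the layers act in series and the equivalent K is the thickness-weighted harmonic mean.
Total thickness L = 2.61 + 10.9 + 10.8 + 9.69 = 34.00 m.
Σ(b_i/K_i) = 2.61/14.5 + 10.9/0.000876 + 10.8/4.64 + 9.69/26.3 = 12446 d.
K_eq = L / Σ(b_i/K_i) = 34.00 / 12446 = 0.002732 m/day.
Q = K_eq · A · (Δh/L) = 0.002732 × 580 × (18.9/34.00) = 0.8808 m³/day.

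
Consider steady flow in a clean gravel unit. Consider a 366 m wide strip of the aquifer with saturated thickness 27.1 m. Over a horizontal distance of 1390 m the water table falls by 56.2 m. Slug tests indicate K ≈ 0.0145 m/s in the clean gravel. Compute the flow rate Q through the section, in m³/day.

Convert K: 0.0145 m/s × 86400 = 1253 m/day.
Cross-sectional area A = 366 × 27.1 = 9919 m².
Hydraulic gradient i = Δh / L = 56.2 / 1390 = 0.04043.
Darcy's law: Q = K · A · i = 1253 × 9919 × 0.04043 = 5.024e+05 m³/day.

502000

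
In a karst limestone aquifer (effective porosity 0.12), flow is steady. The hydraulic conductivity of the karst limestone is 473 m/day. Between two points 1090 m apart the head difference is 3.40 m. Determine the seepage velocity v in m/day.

Hydraulic gradient i = Δh / L = 3.40 / 1090 = 0.003119.
Darcy flux q = K · i = 473.0 × 0.003119 = 1.475 m/day.
Seepage velocity v = q / n_e = 1.475 / 0.12 = 12.30 m/day.

12.3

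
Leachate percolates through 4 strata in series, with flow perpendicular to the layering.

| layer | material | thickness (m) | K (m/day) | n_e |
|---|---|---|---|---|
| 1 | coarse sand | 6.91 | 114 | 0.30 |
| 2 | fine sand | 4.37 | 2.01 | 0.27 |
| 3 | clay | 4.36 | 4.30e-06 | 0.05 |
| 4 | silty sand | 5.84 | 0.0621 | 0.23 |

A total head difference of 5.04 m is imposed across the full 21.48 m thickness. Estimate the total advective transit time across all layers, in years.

With flow normal to the layers, continuity requires the same specific discharge q through every layer.
Σ(b_i/K_i) = 6.91/114 + 4.37/2.01 + 4.36/4.30e-06 + 5.84/0.0621 = 1.014e+06 d.
q = Δh / Σ(b_i/K_i) = 5.04 / 1.014e+06 = 4.970e-06 m/day.
In each layer the seepage velocity is v_i = q/n_i, so the layer transit time is t_i = b_i·n_i / q:
  layer 1 (coarse sand): t_1 = 6.91 × 0.30 / 4.970e-06 = 4.171e+05 d
  layer 2 (fine sand): t_2 = 4.37 × 0.27 / 4.970e-06 = 2.374e+05 d
  layer 3 (clay): t_3 = 4.36 × 0.05 / 4.970e-06 = 43862 d
  layer 4 (silty sand): t_4 = 5.84 × 0.23 / 4.970e-06 = 2.703e+05 d
Total t = Σ t_i = 9.686e+05 days = 2652 years.

2650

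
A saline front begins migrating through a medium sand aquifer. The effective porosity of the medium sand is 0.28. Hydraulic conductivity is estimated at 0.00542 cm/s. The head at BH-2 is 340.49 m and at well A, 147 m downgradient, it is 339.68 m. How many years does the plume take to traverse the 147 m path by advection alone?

Convert K: 0.00542 cm/s × 864 = 4.683 m/day.
Hydraulic gradient i = (340.49 − 339.68) / 147 = 0.81 / 147 = 0.005510.
Darcy flux q = K · i = 4.683 × 0.005510 = 0.02580 m/day.
Seepage velocity v = q / n_e = 0.02580 / 0.28 = 0.09216 m/day.
Travel time t = L / v = 147 / 0.09216 = 1595 days = 4.367 years.

4.37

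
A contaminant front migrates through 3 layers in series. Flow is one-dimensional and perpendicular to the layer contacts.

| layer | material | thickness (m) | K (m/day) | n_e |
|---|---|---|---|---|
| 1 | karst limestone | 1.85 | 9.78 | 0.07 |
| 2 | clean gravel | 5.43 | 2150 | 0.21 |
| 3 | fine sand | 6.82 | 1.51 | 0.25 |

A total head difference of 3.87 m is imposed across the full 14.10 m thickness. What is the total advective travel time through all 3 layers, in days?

3.62

With flow normal to the layers, continuity requires the same specific discharge q through every layer.
Σ(b_i/K_i) = 1.85/9.78 + 5.43/2150 + 6.82/1.51 = 4.708 d.
q = Δh / Σ(b_i/K_i) = 3.87 / 4.708 = 0.8220 m/day.
In each layer the seepage velocity is v_i = q/n_i, so the layer transit time is t_i = b_i·n_i / q:
  layer 1 (karst limestone): t_1 = 1.85 × 0.07 / 0.8220 = 0.1575 d
  layer 2 (clean gravel): t_2 = 5.43 × 0.21 / 0.8220 = 1.387 d
  layer 3 (fine sand): t_3 = 6.82 × 0.25 / 0.8220 = 2.074 d
Total t = Σ t_i = 3.619 days.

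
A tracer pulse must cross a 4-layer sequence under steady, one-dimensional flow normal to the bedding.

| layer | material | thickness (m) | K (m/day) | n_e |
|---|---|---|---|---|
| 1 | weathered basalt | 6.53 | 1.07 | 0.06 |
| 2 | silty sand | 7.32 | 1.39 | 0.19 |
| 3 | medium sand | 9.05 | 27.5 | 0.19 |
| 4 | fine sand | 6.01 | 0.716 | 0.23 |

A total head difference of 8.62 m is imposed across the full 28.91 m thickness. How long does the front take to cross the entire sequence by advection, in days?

11.4

With flow normal to the layers, continuity requires the same specific discharge q through every layer.
Σ(b_i/K_i) = 6.53/1.07 + 7.32/1.39 + 9.05/27.5 + 6.01/0.716 = 20.09 d.
q = Δh / Σ(b_i/K_i) = 8.62 / 20.09 = 0.4290 m/day.
In each layer the seepage velocity is v_i = q/n_i, so the layer transit time is t_i = b_i·n_i / q:
  layer 1 (weathered basalt): t_1 = 6.53 × 0.06 / 0.4290 = 0.9132 d
  layer 2 (silty sand): t_2 = 7.32 × 0.19 / 0.4290 = 3.242 d
  layer 3 (medium sand): t_3 = 9.05 × 0.19 / 0.4290 = 4.008 d
  layer 4 (fine sand): t_4 = 6.01 × 0.23 / 0.4290 = 3.222 d
Total t = Σ t_i = 11.38 days.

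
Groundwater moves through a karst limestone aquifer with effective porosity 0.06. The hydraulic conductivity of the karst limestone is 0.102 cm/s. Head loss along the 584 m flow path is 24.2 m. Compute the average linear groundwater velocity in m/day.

Convert K: 0.102 cm/s × 864 = 88.13 m/day.
Hydraulic gradient i = Δh / L = 24.2 / 584 = 0.04144.
Darcy flux q = K · i = 88.13 × 0.04144 = 3.652 m/day.
Seepage velocity v = q / n_e = 3.652 / 0.06 = 60.86 m/day.

60.9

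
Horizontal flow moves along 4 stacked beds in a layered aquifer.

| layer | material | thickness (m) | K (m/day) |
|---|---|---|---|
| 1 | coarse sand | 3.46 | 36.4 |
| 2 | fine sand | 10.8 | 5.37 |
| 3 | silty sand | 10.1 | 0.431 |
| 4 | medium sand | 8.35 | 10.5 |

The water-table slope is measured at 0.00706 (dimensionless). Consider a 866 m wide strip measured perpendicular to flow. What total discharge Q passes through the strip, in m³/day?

1690

Flow is parallel to layering, so each bed carries its own Darcy discharge and the transmissivities add.
Σ(K_i·b_i) = 36.4×3.46 + 5.37×10.8 + 0.431×10.1 + 10.5×8.35 = 276.0 m²/day.
Hydraulic gradient i = 0.00706.
Q = Σ(K_i·b_i) · W · i = 276.0 × 866 × 0.007060 = 1687 m³/day.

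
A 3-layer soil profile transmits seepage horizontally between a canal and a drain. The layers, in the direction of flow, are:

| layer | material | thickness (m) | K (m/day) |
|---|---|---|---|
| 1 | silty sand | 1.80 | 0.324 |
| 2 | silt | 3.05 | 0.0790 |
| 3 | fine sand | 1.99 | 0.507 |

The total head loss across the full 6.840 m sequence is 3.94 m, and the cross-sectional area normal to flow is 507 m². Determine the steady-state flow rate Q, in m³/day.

Flow is perpendicular to layering, so the layers act in series and the equivalent K is the thickness-weighted harmonic mean.
Total thickness L = 1.80 + 3.05 + 1.99 = 6.840 m.
Σ(b_i/K_i) = 1.80/0.324 + 3.05/0.0790 + 1.99/0.507 = 48.09 d.
K_eq = L / Σ(b_i/K_i) = 6.840 / 48.09 = 0.1422 m/day.
Q = K_eq · A · (Δh/L) = 0.1422 × 507 × (3.94/6.840) = 41.54 m³/day.

41.5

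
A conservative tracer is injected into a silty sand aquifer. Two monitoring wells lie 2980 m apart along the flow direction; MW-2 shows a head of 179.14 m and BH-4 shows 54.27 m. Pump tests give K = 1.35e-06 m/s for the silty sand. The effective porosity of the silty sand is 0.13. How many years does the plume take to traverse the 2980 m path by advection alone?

Convert K: 1.35e-06 m/s × 86400 = 0.1166 m/day.
Hydraulic gradient i = (179.14 − 54.27) / 2980 = 124.87 / 2980 = 0.04190.
Darcy flux q = K · i = 0.1166 × 0.04190 = 0.004888 m/day.
Seepage velocity v = q / n_e = 0.004888 / 0.13 = 0.03760 m/day.
Travel time t = L / v = 2980 / 0.03760 = 79263 days = 217.0 years.

217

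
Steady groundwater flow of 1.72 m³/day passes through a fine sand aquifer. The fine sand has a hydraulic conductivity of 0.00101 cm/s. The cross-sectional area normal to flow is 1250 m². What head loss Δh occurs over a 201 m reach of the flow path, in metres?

0.317

Convert K: 0.00101 cm/s × 864 = 0.8726 m/day.
From Q = K·A·i, i = Q / (K·A) = 1.72 / (0.8726 × 1250) = 0.001577.
Head loss Δh = i · L = 0.001577 × 201 = 0.3169 m.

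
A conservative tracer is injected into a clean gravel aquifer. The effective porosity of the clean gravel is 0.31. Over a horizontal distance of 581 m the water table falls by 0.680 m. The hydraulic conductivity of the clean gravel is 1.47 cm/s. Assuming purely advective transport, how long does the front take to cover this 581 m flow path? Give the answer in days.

Convert K: 1.47 cm/s × 864 = 1270 m/day.
Hydraulic gradient i = Δh / L = 0.680 / 581 = 0.001170.
Darcy flux q = K · i = 1270 × 0.001170 = 1.486 m/day.
Seepage velocity v = q / n_e = 1.486 / 0.31 = 4.795 m/day.
Travel time t = L / v = 581 / 4.795 = 121.2 days.

121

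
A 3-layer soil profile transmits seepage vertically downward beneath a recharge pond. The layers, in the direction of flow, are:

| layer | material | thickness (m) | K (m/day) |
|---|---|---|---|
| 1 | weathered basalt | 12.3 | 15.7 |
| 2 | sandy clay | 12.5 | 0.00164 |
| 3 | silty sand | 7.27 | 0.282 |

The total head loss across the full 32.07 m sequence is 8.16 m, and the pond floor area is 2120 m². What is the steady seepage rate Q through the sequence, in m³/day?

2.26

Flow is perpendicular to layering, so the layers act in series and the equivalent K is the thickness-weighted harmonic mean.
Total thickness L = 12.3 + 12.5 + 7.27 = 32.07 m.
Σ(b_i/K_i) = 12.3/15.7 + 12.5/0.00164 + 7.27/0.282 = 7649 d.
K_eq = L / Σ(b_i/K_i) = 32.07 / 7649 = 0.004193 m/day.
Q = K_eq · A · (Δh/L) = 0.004193 × 2120 × (8.16/32.07) = 2.262 m³/day.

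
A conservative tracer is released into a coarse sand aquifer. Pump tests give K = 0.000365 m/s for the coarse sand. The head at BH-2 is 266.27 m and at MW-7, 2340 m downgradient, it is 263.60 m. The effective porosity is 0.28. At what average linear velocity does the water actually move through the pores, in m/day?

Convert K: 0.000365 m/s × 86400 = 31.54 m/day.
Hydraulic gradient i = (266.27 − 263.60) / 2340 = 2.67 / 2340 = 0.001141.
Darcy flux q = K · i = 31.54 × 0.001141 = 0.03598 m/day.
Seepage velocity v = q / n_e = 0.03598 / 0.28 = 0.1285 m/day.

0.129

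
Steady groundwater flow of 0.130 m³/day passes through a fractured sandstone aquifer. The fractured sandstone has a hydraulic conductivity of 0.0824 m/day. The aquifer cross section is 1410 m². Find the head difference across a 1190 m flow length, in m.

From Q = K·A·i, i = Q / (K·A) = 0.130 / (0.08240 × 1410) = 0.001119.
Head loss Δh = i · L = 0.001119 × 1190 = 1.332 m.

1.33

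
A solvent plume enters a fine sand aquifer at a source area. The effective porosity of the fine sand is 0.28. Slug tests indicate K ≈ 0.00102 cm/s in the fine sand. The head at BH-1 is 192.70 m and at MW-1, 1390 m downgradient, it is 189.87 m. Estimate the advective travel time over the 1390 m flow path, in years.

594

Convert K: 0.00102 cm/s × 864 = 0.8813 m/day.
Hydraulic gradient i = (192.70 − 189.87) / 1390 = 2.83 / 1390 = 0.002036.
Darcy flux q = K · i = 0.8813 × 0.002036 = 0.001794 m/day.
Seepage velocity v = q / n_e = 0.001794 / 0.28 = 0.006408 m/day.
Travel time t = L / v = 1390 / 0.006408 = 2.169e+05 days = 593.9 years.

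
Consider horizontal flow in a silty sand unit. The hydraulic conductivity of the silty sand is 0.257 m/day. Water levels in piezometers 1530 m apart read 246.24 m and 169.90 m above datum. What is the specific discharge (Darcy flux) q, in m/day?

0.0128

Hydraulic gradient i = (246.24 − 169.90) / 1530 = 76.34 / 1530 = 0.04990.
Specific discharge q = K · i = 0.2570 × 0.04990 = 0.01282 m/day.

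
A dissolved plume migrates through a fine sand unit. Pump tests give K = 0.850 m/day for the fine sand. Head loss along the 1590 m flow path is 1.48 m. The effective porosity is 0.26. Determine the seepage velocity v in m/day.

Hydraulic gradient i = Δh / L = 1.48 / 1590 = 0.0009308.
Darcy flux q = K · i = 0.8500 × 0.0009308 = 0.0007912 m/day.
Seepage velocity v = q / n_e = 0.0007912 / 0.26 = 0.003043 m/day.

0.00304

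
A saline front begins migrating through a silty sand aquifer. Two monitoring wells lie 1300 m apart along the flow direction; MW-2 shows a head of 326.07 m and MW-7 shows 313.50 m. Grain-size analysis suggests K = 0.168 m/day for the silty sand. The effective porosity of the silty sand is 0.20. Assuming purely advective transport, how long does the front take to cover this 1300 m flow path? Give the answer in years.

Hydraulic gradient i = (326.07 − 313.50) / 1300 = 12.57 / 1300 = 0.009669.
Darcy flux q = K · i = 0.1680 × 0.009669 = 0.001624 m/day.
Seepage velocity v = q / n_e = 0.001624 / 0.20 = 0.008122 m/day.
Travel time t = L / v = 1300 / 0.008122 = 1.601e+05 days = 438.2 years.

438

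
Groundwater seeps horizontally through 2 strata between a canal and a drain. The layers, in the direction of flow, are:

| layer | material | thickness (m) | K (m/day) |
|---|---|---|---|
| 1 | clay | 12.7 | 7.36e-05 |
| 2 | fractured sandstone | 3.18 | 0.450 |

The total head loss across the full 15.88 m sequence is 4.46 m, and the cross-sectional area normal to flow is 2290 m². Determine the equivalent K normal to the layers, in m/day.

Flow is perpendicular to layering, so the layers act in series and the equivalent K is the thickness-weighted harmonic mean.
Total thickness L = 12.7 + 3.18 = 15.88 m.
Σ(b_i/K_i) = 12.7/7.36e-05 + 3.18/0.450 = 1.726e+05 d.
K_eq = L / Σ(b_i/K_i) = 15.88 / 1.726e+05 = 9.203e-05 m/day.

9.20e-05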